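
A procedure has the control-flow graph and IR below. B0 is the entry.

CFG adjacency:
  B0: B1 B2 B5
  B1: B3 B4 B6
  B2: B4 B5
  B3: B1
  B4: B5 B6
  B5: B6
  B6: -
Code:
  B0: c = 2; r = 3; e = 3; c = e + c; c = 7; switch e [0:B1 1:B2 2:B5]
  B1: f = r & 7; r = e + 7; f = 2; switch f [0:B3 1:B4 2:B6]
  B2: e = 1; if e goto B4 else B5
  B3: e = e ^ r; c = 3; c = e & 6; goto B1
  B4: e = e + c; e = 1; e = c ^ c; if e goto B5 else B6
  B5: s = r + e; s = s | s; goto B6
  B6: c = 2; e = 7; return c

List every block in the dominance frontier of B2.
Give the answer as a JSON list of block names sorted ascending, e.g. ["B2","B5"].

idom tree: B1←B0 B2←B0 B3←B1 B4←B0 B5←B0 B6←B0
Dom at joins:
  B1: preds {B0,B3}: {B0} ∩ {B0,B1,B3} = {B0}; idom=B0
  B4: preds {B1,B2}: {B0,B1} ∩ {B0,B2} = {B0}; idom=B0
  B5: preds {B0,B2,B4}: {B0} ∩ {B0,B2} ∩ {B0,B4} = {B0}; idom=B0
  B6: preds {B1,B4,B5}: {B0,B1} ∩ {B0,B4} ∩ {B0,B5} = {B0}; idom=B0

DF walk-up:
  B1←B0: walk · to B0
  B1←B3: walk B3→B1 to B0
  B4←B1: walk B1 to B0
  B4←B2: walk B2 to B0
  B5←B0: walk · to B0
  B5←B2: walk B2 to B0
  B5←B4: walk B4 to B0
  B6←B1: walk B1 to B0
  B6←B4: walk B4 to B0
  B6←B5: walk B5 to B0
  B0: DF=∅
  B1: DF={B1,B4,B6}
  B2: DF={B4,B5}
  B3: DF={B1}
  B4: DF={B5,B6}
  B5: DF={B6}
  B6: DF=∅

DF(B2) = ["B4", "B5"]

Answer: ["B4", "B5"]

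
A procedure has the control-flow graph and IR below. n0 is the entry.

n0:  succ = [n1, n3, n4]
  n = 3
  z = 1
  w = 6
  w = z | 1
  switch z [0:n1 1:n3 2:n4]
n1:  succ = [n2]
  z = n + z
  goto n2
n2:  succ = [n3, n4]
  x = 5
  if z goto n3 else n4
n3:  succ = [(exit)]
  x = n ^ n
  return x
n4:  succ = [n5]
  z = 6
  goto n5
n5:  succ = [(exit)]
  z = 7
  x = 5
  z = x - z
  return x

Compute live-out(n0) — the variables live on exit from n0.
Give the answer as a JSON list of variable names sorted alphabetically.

Per-block:
  n0: def={n,w,z} ue=∅
  n1: def={z} ue={n,z}
  n2: def={x} ue={z}
  n3: def={x} ue={n}
  n4: def={z} ue=∅
  n5: def={x,z} ue=∅

Live sets:
  live n0: ∅→{n,z}
  live n1: {n,z}→{n,z}
  live n2: {n,z}→{n}
  live n3: {n}→∅
  live n4: ∅→∅
  live n5: ∅→∅

live-out(n0) = ["n", "z"]

Answer: ["n", "z"]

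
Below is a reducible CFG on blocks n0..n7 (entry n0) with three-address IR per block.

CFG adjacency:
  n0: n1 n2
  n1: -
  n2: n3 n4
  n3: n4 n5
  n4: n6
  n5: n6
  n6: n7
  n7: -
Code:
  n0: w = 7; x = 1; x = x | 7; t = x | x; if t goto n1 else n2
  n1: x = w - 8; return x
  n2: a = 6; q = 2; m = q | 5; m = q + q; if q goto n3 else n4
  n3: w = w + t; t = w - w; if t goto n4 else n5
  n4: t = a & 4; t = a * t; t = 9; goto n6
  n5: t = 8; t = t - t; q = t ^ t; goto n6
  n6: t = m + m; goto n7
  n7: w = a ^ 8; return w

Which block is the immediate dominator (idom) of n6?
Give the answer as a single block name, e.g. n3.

Answer: n2

Derivation:
idom tree: n1←n0 n2←n0 n3←n2 n4←n2 n5←n3 n6←n2 n7←n6
Dom at joins:
  n4: preds {n2,n3}: {n0,n2} ∩ {n0,n2,n3} = {n0,n2}; idom=n2
  n6: preds {n4,n5}: {n0,n2,n4} ∩ {n0,n2,n3,n5} = {n0,n2}; idom=n2

idom(n6) = n2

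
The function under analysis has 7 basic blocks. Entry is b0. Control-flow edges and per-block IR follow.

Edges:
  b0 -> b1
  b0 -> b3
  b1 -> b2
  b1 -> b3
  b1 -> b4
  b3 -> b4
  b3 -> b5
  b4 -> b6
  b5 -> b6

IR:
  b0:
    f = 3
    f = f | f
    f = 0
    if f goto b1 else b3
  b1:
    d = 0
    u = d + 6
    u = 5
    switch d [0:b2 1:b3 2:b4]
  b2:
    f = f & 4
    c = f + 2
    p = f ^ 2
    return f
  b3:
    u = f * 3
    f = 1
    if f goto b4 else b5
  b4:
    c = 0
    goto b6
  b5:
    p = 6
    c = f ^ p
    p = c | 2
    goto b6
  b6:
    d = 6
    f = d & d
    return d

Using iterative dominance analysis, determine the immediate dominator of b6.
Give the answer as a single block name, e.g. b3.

idom tree: b1←b0 b2←b1 b3←b0 b4←b0 b5←b3 b6←b0
Dom at joins:
  b3: preds {b0,b1}: {b0} ∩ {b0,b1} = {b0}; idom=b0
  b4: preds {b1,b3}: {b0,b1} ∩ {b0,b3} = {b0}; idom=b0
  b6: preds {b4,b5}: {b0,b4} ∩ {b0,b3,b5} = {b0}; idom=b0

idom(b6) = b0

Answer: b0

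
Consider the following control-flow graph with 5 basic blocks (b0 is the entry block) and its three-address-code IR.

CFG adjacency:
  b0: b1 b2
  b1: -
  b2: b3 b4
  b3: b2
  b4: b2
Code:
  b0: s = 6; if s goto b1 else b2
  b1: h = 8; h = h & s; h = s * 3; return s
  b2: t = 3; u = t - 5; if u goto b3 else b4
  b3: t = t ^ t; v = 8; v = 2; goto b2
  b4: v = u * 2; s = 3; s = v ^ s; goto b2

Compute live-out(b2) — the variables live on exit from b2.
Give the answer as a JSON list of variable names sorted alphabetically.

Answer: ["t", "u"]

Derivation:
Per-block:
  b0: def={s} ue=∅
  b1: def={h} ue={s}
  b2: def={t,u} ue=∅
  b3: def={t,v} ue={t}
  b4: def={s,v} ue={u}

Live sets:
  b0: in=∅ out={s}
  b1: in={s} out=∅
  b2: in=∅ out={t,u}
  b3: in={t} out=∅
  b4: in={u} out=∅

live-out(b2) = ["t", "u"]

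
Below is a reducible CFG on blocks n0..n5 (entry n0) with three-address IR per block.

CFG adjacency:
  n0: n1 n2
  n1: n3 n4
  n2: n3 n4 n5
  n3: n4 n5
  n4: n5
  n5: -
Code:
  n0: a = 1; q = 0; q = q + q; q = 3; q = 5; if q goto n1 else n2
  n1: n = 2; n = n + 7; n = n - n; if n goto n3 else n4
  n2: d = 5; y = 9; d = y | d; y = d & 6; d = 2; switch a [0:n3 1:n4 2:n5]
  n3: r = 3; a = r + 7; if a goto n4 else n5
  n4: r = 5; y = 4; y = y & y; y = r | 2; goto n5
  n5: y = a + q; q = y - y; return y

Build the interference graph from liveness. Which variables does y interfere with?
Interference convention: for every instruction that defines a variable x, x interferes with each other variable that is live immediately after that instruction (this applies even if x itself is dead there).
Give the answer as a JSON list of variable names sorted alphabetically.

Per-block:
  n0: def={a,q} ue=∅
  n1: def={n} ue=∅
  n2: def={d,y} ue={a}
  n3: def={a,r} ue=∅
  n4: def={r,y} ue=∅
  n5: def={q,y} ue={a,q}

Backward fixpoint:
  n0 li=∅ lo={a,q}
  n1 li={a,q} lo={a,q}
  n2 li={a,q} lo={a,q}
  n3 li={q} lo={a,q}
  n4 li={a,q} lo={a,q}
  n5 li={a,q} lo=∅

Interference:
  a↔{d,n,q,r,y}
  d↔{a,q,y}
  n↔{a,q}
  q↔{a,d,n,r,y}
  r↔{a,q,y}
  y↔{a,d,q,r}

N(y) = ["a", "d", "q", "r"]

Answer: ["a", "d", "q", "r"]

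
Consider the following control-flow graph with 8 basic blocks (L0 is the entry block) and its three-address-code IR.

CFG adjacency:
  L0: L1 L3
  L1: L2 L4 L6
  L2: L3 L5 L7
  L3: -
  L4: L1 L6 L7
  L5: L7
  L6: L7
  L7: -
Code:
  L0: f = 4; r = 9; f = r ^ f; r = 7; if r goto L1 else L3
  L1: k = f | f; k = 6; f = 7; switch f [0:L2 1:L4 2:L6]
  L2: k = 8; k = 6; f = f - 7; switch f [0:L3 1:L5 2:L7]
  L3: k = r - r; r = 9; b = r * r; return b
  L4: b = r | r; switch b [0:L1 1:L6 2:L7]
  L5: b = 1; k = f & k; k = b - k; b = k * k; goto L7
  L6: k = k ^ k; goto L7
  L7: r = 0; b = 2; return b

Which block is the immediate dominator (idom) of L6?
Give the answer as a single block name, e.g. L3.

idom tree: L1←L0 L2←L1 L3←L0 L4←L1 L5←L2 L6←L1 L7←L1
Dom at joins:
  L1: preds {L0,L4}: {L0} ∩ {L0,L1,L4} = {L0}; idom=L0
  L3: preds {L0,L2}: {L0} ∩ {L0,L1,L2} = {L0}; idom=L0
  L6: preds {L1,L4}: {L0,L1} ∩ {L0,L1,L4} = {L0,L1}; idom=L1
  L7: preds {L2,L4,L5,L6}: {L0,L1,L2} ∩ {L0,L1,L4} ∩ {L0,L1,L2,L5} ∩ {L0,L1,L6} = {L0,L1}; idom=L1

idom(L6) = L1

Answer: L1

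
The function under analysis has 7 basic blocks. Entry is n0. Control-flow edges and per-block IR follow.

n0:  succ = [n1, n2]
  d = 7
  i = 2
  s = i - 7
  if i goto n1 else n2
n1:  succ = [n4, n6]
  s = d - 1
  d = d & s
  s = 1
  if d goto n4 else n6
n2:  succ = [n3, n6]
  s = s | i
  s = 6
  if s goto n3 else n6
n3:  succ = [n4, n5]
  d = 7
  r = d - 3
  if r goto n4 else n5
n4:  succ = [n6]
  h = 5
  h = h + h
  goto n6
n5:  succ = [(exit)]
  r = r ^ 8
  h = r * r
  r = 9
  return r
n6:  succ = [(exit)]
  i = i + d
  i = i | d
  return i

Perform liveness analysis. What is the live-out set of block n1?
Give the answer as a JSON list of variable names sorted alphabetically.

Block summaries:
  n0: {d,i,s} / ∅
  n1: {d,s} / {d}
  n2: {s} / {i,s}
  n3: {d,r} / ∅
  n4: {h} / ∅
  n5: {h,r} / {r}
  n6: {i} / {d,i}

Backward fixpoint:
  n0: in=∅ out={d,i,s}
  n1: in={d,i} out={d,i}
  n2: in={d,i,s} out={d,i}
  n3: in={i} out={d,i,r}
  n4: in={d,i} out={d,i}
  n5: in={r} out=∅
  n6: in={d,i} out=∅

live-out(n1) = ["d", "i"]

Answer: ["d", "i"]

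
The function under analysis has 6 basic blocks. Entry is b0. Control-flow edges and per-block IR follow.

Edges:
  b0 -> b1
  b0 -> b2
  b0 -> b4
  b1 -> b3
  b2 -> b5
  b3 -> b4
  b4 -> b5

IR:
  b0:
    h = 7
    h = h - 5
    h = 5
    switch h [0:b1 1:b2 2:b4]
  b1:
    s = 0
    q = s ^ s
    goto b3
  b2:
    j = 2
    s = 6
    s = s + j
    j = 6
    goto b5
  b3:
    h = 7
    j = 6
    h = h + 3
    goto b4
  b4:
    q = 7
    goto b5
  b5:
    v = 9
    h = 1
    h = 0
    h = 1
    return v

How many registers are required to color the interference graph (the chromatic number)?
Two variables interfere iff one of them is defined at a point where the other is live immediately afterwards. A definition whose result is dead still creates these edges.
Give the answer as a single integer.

Per-block:
  b0 def {h} use ∅
  b1 def {q,s} use ∅
  b2 def {j,s} use ∅
  b3 def {h,j} use ∅
  b4 def {q} use ∅
  b5 def {h,v} use ∅

Liveness:
  b0: in=∅ out=∅
  b1: in=∅ out=∅
  b2: in=∅ out=∅
  b3: in=∅ out=∅
  b4: in=∅ out=∅
  b5: in=∅ out=∅

Conflict graph:
  h — {j,v}
  j — {h,s}
  q — ∅
  s — {j}
  v — {h}

Chromatic number:
  {h,j} pairwise interfere (2-clique) ⇒ χ ≥ 2
  assign h→r0 j→r1 q→r0 s→r0 v→r1 — no edge inside a register ⇒ χ ≤ 2
  χ = 2

Answer: 2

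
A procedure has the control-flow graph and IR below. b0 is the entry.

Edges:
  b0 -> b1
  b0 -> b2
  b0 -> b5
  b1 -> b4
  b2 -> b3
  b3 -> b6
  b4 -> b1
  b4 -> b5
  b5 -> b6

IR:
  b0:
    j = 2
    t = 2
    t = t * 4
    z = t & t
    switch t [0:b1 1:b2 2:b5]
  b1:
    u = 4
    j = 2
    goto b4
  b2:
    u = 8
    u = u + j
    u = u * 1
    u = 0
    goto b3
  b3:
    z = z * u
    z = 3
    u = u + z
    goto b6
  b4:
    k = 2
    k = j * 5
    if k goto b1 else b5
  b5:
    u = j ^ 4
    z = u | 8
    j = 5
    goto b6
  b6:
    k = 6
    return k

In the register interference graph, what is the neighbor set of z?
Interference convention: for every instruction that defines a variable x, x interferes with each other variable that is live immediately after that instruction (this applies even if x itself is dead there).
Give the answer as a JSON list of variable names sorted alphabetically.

Answer: ["j", "t", "u"]

Derivation:
Per-block:
  b0: def={j,t,z} ue=∅
  b1: def={j,u} ue=∅
  b2: def={u} ue={j}
  b3: def={u,z} ue={u,z}
  b4: def={k} ue={j}
  b5: def={j,u,z} ue={j}
  b6: def={k} ue=∅

Backward fixpoint:
  live b0: ∅→{j,z}
  live b1: ∅→{j}
  live b2: {j,z}→{u,z}
  live b3: {u,z}→∅
  live b4: {j}→{j}
  live b5: {j}→∅
  live b6: ∅→∅

Conflict graph:
  j↔{k,t,u,z}
  k↔{j}
  t↔{j,z}
  u↔{j,z}
  z↔{j,t,u}

N(z) = ["j", "t", "u"]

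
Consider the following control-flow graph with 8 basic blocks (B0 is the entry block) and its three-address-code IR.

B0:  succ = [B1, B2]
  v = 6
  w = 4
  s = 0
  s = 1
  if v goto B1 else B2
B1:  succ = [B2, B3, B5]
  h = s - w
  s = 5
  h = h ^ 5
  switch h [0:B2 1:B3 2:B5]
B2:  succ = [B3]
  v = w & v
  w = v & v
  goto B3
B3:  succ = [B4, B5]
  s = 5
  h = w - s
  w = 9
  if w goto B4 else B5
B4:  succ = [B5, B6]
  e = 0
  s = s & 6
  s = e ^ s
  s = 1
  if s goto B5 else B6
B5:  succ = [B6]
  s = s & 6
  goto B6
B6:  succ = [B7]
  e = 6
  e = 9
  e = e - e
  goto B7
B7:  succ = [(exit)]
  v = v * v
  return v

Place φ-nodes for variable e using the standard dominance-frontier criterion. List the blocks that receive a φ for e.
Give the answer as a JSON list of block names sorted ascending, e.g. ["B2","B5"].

Answer: ["B5", "B6"]

Analysis:
idom tree: B1←B0 B2←B0 B3←B0 B4←B3 B5←B0 B6←B0 B7←B6
Dom at joins:
  B2: preds {B0,B1}: {B0} ∩ {B0,B1} = {B0}; idom=B0
  B3: preds {B1,B2}: {B0,B1} ∩ {B0,B2} = {B0}; idom=B0
  B5: preds {B1,B3,B4}: {B0,B1} ∩ {B0,B3} ∩ {B0,B3,B4} = {B0}; idom=B0
  B6: preds {B4,B5}: {B0,B3,B4} ∩ {B0,B5} = {B0}; idom=B0

DF derivation:
  B2←B0: walk · to B0
  B2←B1: walk B1 to B0
  B3←B1: walk B1 to B0
  B3←B2: walk B2 to B0
  B5←B1: walk B1 to B0
  B5←B3: walk B3 to B0
  B5←B4: walk B4→B3 to B0
  B6←B4: walk B4→B3 to B0
  B6←B5: walk B5 to B0
  B0 → ∅
  B1 → {B2,B3,B5}
  B2 → {B3}
  B3 → {B5,B6}
  B4 → {B5,B6}
  B5 → {B6}
  B6 → ∅
  B7 → ∅

φ for e: defs {B4,B6}
  DF⁺ = {B5,B6}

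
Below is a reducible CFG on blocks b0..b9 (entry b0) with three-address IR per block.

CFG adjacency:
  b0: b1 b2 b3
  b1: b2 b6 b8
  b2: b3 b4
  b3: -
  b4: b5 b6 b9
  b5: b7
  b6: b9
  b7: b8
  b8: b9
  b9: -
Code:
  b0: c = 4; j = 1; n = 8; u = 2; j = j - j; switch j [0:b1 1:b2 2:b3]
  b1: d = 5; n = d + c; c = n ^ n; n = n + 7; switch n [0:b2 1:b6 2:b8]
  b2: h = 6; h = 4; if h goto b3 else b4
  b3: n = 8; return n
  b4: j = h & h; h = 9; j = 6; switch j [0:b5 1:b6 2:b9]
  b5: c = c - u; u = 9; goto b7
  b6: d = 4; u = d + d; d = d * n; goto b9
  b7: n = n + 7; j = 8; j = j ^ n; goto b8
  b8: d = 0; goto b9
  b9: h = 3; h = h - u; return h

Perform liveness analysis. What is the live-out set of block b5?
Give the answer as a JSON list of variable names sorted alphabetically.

Answer: ["n", "u"]

Working:
Per-block:
  b0 def {c,j,n,u} use ∅
  b1 def {c,d,n} use {c}
  b2 def {h} use ∅
  b3 def {n} use ∅
  b4 def {h,j} use {h}
  b5 def {c,u} use {c,u}
  b6 def {d,u} use {n}
  b7 def {j,n} use {n}
  b8 def {d} use ∅
  b9 def {h} use {u}

Liveness:
  live b0: ∅→{c,n,u}
  live b1: {c,u}→{c,n,u}
  live b2: {c,n,u}→{c,h,n,u}
  live b3: ∅→∅
  live b4: {c,h,n,u}→{c,n,u}
  live b5: {c,n,u}→{n,u}
  live b6: {n}→{u}
  live b7: {n,u}→{u}
  live b8: {u}→{u}
  live b9: {u}→∅

live-out(b5) = ["n", "u"]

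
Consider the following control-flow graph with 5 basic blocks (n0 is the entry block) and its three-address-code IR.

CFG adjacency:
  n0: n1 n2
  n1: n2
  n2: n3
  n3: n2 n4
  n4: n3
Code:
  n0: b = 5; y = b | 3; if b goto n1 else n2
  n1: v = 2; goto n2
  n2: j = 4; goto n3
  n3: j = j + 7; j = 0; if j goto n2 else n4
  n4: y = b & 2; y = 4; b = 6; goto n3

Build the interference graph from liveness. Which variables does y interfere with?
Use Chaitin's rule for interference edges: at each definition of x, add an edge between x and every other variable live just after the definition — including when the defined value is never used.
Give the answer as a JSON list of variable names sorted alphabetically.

Answer: ["b", "j"]

Working:
Block summaries:
  n0 def {b,y} use ∅
  n1 def {v} use ∅
  n2 def {j} use ∅
  n3 def {j} use {j}
  n4 def {b,y} use {b}

Backward fixpoint:
  live n0: ∅→{b}
  live n1: {b}→{b}
  live n2: {b}→{b,j}
  live n3: {b,j}→{b,j}
  live n4: {b,j}→{b,j}

Conflict graph:
  b↔{j,v,y}
  j↔{b,y}
  v↔{b}
  y↔{b,j}

N(y) = ["b", "j"]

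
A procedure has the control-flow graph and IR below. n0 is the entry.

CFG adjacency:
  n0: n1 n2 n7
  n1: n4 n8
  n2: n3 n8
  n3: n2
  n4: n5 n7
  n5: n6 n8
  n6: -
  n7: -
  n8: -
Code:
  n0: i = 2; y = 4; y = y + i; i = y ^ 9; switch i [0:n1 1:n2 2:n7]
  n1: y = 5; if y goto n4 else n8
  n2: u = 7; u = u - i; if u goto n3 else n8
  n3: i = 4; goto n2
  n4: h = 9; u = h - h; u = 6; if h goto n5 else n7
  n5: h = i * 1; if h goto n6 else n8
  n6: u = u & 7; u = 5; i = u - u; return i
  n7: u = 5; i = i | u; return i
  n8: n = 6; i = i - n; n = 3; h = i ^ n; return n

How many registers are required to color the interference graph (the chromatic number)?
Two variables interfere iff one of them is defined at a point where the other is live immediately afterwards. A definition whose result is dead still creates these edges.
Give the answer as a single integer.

Per-block:
  n0: def={i,y} ue=∅
  n1: def={y} ue=∅
  n2: def={u} ue={i}
  n3: def={i} ue=∅
  n4: def={h,u} ue=∅
  n5: def={h} ue={i}
  n6: def={i,u} ue={u}
  n7: def={i,u} ue={i}
  n8: def={h,i,n} ue={i}

Live sets:
  n0 li=∅ lo={i}
  n1 li={i} lo={i}
  n2 li={i} lo={i}
  n3 li=∅ lo={i}
  n4 li={i} lo={i,u}
  n5 li={i,u} lo={i,u}
  n6 li={u} lo=∅
  n7 li={i} lo=∅
  n8 li={i} lo=∅

Conflict graph:
  h↔{i,n,u}
  i↔{h,n,u,y}
  n↔{h,i}
  u↔{h,i}
  y↔{i}

Registers:
  {h,i,n} pairwise interfere (3-clique) ⇒ χ ≥ 3
  3-colouring: R0={i}  R1={h,y}  R2={n,u}
  χ = 3

Answer: 3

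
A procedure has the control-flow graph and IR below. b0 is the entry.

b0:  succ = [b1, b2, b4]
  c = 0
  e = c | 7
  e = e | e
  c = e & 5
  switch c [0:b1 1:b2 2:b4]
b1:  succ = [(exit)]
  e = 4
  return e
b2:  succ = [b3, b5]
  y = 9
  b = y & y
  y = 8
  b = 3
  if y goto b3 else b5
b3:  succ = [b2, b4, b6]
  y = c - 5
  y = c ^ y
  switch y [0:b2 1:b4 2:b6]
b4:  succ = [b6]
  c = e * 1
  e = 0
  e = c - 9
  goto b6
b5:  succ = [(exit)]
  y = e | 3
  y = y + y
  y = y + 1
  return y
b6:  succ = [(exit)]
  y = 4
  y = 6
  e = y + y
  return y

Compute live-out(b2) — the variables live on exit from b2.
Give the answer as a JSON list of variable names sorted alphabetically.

Answer: ["c", "e"]

Analysis:
def/use:
  b0: def={c,e} ue=∅
  b1: def={e} ue=∅
  b2: def={b,y} ue=∅
  b3: def={y} ue={c}
  b4: def={c,e} ue={e}
  b5: def={y} ue={e}
  b6: def={e,y} ue=∅

Liveness:
  b0: in=∅ out={c,e}
  b1: in=∅ out=∅
  b2: in={c,e} out={c,e}
  b3: in={c,e} out={c,e}
  b4: in={e} out=∅
  b5: in={e} out=∅
  b6: in=∅ out=∅

live-out(b2) = ["c", "e"]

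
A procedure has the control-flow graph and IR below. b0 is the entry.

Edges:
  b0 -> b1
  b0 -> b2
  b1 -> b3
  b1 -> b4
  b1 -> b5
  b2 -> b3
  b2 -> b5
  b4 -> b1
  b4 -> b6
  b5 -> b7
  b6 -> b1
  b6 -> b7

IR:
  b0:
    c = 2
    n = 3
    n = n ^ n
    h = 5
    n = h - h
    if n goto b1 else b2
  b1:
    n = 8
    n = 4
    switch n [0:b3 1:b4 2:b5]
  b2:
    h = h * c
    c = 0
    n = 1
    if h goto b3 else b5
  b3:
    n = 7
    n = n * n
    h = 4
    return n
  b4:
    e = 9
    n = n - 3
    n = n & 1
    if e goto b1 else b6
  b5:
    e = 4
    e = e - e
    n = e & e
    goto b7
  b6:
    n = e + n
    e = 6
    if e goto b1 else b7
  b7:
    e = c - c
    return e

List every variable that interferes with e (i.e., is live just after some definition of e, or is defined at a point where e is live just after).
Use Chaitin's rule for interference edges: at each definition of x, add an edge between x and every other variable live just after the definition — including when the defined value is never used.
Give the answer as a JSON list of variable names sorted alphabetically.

Answer: ["c", "n"]

Working:
Block summaries:
  b0: def={c,h,n} ue=∅
  b1: def={n} ue=∅
  b2: def={c,h,n} ue={c,h}
  b3: def={h,n} ue=∅
  b4: def={e,n} ue={n}
  b5: def={e,n} ue=∅
  b6: def={e,n} ue={e,n}
  b7: def={e} ue={c}

Liveness:
  b0: in=∅ out={c,h}
  b1: in={c} out={c,n}
  b2: in={c,h} out={c}
  b3: in=∅ out=∅
  b4: in={c,n} out={c,e,n}
  b5: in={c} out={c}
  b6: in={c,e,n} out={c}
  b7: in={c} out=∅

Conflict graph:
  c — {e,h,n}
  e — {c,n}
  h — {c,n}
  n — {c,e,h}

N(e) = ["c", "n"]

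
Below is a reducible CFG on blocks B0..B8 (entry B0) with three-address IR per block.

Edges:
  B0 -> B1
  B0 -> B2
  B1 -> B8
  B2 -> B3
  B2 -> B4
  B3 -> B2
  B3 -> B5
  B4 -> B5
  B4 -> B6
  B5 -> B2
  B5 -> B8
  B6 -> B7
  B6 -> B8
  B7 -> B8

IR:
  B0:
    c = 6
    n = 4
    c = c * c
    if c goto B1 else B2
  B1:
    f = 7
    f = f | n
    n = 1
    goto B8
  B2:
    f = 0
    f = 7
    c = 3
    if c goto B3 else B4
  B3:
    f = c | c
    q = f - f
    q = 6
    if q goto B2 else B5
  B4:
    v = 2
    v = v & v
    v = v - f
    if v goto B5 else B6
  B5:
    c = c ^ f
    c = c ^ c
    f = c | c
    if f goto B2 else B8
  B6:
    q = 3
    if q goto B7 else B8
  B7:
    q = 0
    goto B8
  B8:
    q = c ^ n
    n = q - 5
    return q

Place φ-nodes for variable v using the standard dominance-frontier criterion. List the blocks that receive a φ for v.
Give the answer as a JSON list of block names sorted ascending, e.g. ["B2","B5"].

idom tree: B1←B0 B2←B0 B3←B2 B4←B2 B5←B2 B6←B4 B7←B6 B8←B0
Dom at joins:
  B2: preds {B0,B3,B5}: {B0} ∩ {B0,B2,B3} ∩ {B0,B2,B5} = {B0}; idom=B0
  B5: preds {B3,B4}: {B0,B2,B3} ∩ {B0,B2,B4} = {B0,B2}; idom=B2
  B8: preds {B1,B5,B6,B7}: {B0,B1} ∩ {B0,B2,B5} ∩ {B0,B2,B4,B6} ∩ {B0,B2,B4,B6,B7} = {B0}; idom=B0

DF walk-up:
  B2←B0: walk · to B0
  B2←B3: walk B3→B2 to B0
  B2←B5: walk B5→B2 to B0
  B5←B3: walk B3 to B2
  B5←B4: walk B4 to B2
  B8←B1: walk B1 to B0
  B8←B5: walk B5→B2 to B0
  B8←B6: walk B6→B4→B2 to B0
  B8←B7: walk B7→B6→B4→B2 to B0
  B0: DF=∅
  B1: DF={B8}
  B2: DF={B2,B8}
  B3: DF={B2,B5}
  B4: DF={B5,B8}
  B5: DF={B2,B8}
  B6: DF={B8}
  B7: DF={B8}
  B8: DF=∅

φ for v: defs {B4}
  DF⁺ = {B2,B5,B8}

Answer: ["B2", "B5", "B8"]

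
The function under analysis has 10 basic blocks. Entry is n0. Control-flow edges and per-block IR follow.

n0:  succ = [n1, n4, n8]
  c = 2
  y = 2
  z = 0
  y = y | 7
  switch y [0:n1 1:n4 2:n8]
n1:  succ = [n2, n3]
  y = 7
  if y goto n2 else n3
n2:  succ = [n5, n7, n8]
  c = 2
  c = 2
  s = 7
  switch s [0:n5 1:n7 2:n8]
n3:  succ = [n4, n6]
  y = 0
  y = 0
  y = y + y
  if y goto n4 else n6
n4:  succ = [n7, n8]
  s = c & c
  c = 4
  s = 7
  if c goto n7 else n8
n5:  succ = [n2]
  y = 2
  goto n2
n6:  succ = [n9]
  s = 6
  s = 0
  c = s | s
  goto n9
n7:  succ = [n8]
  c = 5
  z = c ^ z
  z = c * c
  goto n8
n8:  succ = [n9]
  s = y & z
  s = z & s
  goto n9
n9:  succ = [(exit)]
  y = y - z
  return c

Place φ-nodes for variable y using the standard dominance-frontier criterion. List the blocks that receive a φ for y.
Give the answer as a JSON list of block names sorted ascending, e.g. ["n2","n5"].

Answer: ["n2", "n4", "n7", "n8", "n9"]

Analysis:
idom tree: n1←n0 n2←n1 n3←n1 n4←n0 n5←n2 n6←n3 n7←n0 n8←n0 n9←n0
Dom∩ at merges:
  n2: preds {n1,n5}: {n0,n1} ∩ {n0,n1,n2,n5} = {n0,n1}; idom=n1
  n4: preds {n0,n3}: {n0} ∩ {n0,n1,n3} = {n0}; idom=n0
  n7: preds {n2,n4}: {n0,n1,n2} ∩ {n0,n4} = {n0}; idom=n0
  n8: preds {n0,n2,n4,n7}: {n0} ∩ {n0,n1,n2} ∩ {n0,n4} ∩ {n0,n7} = {n0}; idom=n0
  n9: preds {n6,n8}: {n0,n1,n3,n6} ∩ {n0,n8} = {n0}; idom=n0

Frontier:
  n2←n1: walk · to n1
  n2←n5: walk n5→n2 to n1
  n4←n0: walk · to n0
  n4←n3: walk n3→n1 to n0
  n7←n2: walk n2→n1 to n0
  n7←n4: walk n4 to n0
  n8←n0: walk · to n0
  n8←n2: walk n2→n1 to n0
  n8←n4: walk n4 to n0
  n8←n7: walk n7 to n0
  n9←n6: walk n6→n3→n1 to n0
  n9←n8: walk n8 to n0
  DF(n0)=∅
  DF(n1)={n4,n7,n8,n9}
  DF(n2)={n2,n7,n8}
  DF(n3)={n4,n9}
  DF(n4)={n7,n8}
  DF(n5)={n2}
  DF(n6)={n9}
  DF(n7)={n8}
  DF(n8)={n9}
  DF(n9)=∅

φ for y: defs {n0,n1,n3,n5,n9}
  DF⁺ = {n2,n4,n7,n8,n9}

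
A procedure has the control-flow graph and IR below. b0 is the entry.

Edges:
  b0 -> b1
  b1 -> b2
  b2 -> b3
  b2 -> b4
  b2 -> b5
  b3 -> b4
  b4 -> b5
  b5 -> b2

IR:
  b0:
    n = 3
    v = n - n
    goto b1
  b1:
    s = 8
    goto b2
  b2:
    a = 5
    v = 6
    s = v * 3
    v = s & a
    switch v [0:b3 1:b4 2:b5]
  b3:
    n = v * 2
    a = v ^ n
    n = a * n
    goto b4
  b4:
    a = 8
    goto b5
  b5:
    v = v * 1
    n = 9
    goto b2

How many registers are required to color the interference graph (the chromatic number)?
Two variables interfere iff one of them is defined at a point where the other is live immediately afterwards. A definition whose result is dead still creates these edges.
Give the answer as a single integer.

Answer: 3

Working:
def/use:
  b0: {n,v} / ∅
  b1: {s} / ∅
  b2: {a,s,v} / ∅
  b3: {a,n} / {v}
  b4: {a} / ∅
  b5: {n,v} / {v}

Liveness:
  b0 li=∅ lo=∅
  b1 li=∅ lo=∅
  b2 li=∅ lo={v}
  b3 li={v} lo={v}
  b4 li={v} lo={v}
  b5 li={v} lo=∅

Interference:
  a: {n,s,v}
  n: {a,v}
  s: {a}
  v: {a,n}

Chromatic number:
  lower bound: {a,n,v} mutually conflict ⇒ χ ≥ 3
  assign a→c0 n→c1 s→c1 v→c2 — no edge inside a register ⇒ χ ≤ 3
  χ = 3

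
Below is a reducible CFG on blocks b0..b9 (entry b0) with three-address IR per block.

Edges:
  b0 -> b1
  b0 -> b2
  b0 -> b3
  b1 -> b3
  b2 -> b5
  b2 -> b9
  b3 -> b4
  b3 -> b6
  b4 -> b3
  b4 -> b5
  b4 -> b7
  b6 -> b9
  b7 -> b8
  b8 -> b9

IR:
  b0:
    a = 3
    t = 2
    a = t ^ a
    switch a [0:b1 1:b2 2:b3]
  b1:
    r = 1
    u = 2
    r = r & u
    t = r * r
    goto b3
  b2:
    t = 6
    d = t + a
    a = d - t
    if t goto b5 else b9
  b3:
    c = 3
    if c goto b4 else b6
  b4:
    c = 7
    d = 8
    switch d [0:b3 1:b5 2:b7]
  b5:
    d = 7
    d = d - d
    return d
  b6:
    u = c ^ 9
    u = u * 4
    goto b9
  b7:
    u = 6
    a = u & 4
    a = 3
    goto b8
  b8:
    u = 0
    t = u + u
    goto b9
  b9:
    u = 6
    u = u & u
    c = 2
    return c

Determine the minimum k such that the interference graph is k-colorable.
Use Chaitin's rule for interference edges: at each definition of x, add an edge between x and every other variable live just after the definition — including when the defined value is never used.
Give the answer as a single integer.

Answer: 2

Working:
Block summaries:
  b0: {a,t} / ∅
  b1: {r,t,u} / ∅
  b2: {a,d,t} / {a}
  b3: {c} / ∅
  b4: {c,d} / ∅
  b5: {d} / ∅
  b6: {u} / {c}
  b7: {a,u} / ∅
  b8: {t,u} / ∅
  b9: {c,u} / ∅

Liveness:
  b0: in=∅ out={a}
  b1: in=∅ out=∅
  b2: in={a} out=∅
  b3: in=∅ out={c}
  b4: in=∅ out=∅
  b5: in=∅ out=∅
  b6: in={c} out=∅
  b7: in=∅ out=∅
  b8: in=∅ out=∅
  b9: in=∅ out=∅

Conflict graph:
  a: {t}
  c: ∅
  d: {t}
  r: {u}
  t: {a,d}
  u: {r}

Registers:
  {a,t} pairwise interfere (2-clique) ⇒ χ ≥ 2
  2-colouring: R0={c,r,t}  R1={a,d,u}
  χ = 2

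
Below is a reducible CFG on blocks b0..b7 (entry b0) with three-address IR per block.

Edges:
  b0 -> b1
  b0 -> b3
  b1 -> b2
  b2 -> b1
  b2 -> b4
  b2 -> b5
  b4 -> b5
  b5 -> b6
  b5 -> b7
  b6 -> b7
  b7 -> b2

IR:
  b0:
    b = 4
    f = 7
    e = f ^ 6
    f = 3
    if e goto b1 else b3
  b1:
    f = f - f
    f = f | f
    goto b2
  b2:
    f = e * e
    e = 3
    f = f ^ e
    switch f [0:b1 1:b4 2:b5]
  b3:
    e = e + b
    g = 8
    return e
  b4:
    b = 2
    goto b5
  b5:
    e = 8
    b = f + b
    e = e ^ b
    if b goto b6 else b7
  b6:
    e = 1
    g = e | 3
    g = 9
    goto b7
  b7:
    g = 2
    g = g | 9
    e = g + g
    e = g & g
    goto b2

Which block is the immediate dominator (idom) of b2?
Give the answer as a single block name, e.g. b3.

Answer: b1

Derivation:
idom tree: b1←b0 b2←b1 b3←b0 b4←b2 b5←b2 b6←b5 b7←b5
Dom at joins:
  b1: preds {b0,b2}: {b0} ∩ {b0,b1,b2} = {b0}; idom=b0
  b2: preds {b1,b7}: {b0,b1} ∩ {b0,b1,b2,b5,b7} = {b0,b1}; idom=b1
  b5: preds {b2,b4}: {b0,b1,b2} ∩ {b0,b1,b2,b4} = {b0,b1,b2}; idom=b2
  b7: preds {b5,b6}: {b0,b1,b2,b5} ∩ {b0,b1,b2,b5,b6} = {b0,b1,b2,b5}; idom=b5

idom(b2) = b1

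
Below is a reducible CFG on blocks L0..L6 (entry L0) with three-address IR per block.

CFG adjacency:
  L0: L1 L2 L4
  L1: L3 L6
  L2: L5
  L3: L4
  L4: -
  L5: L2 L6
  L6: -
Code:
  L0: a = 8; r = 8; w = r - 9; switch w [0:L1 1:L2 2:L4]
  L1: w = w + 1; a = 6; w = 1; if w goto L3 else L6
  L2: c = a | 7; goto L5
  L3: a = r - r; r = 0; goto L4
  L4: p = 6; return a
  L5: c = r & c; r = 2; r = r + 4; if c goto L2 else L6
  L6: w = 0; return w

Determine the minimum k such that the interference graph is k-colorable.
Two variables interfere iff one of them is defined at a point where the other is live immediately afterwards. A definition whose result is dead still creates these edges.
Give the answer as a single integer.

Block summaries:
  L0 def {a,r,w} use ∅
  L1 def {a,w} use {w}
  L2 def {c} use {a}
  L3 def {a,r} use {r}
  L4 def {p} use {a}
  L5 def {c,r} use {c,r}
  L6 def {w} use ∅

Live sets:
  live L0: ∅→{a,r,w}
  live L1: {r,w}→{r}
  live L2: {a,r}→{a,c,r}
  live L3: {r}→{a}
  live L4: {a}→∅
  live L5: {a,c,r}→{a,r}
  live L6: ∅→∅

Conflict graph:
  a↔{c,p,r,w}
  c↔{a,r}
  p↔{a}
  r↔{a,c,w}
  w↔{a,r}

Registers:
  {a,c,r} pairwise interfere (3-clique) ⇒ χ ≥ 3
  3-colouring: c0={a}  c1={p,r}  c2={c,w}
  χ = 3

Answer: 3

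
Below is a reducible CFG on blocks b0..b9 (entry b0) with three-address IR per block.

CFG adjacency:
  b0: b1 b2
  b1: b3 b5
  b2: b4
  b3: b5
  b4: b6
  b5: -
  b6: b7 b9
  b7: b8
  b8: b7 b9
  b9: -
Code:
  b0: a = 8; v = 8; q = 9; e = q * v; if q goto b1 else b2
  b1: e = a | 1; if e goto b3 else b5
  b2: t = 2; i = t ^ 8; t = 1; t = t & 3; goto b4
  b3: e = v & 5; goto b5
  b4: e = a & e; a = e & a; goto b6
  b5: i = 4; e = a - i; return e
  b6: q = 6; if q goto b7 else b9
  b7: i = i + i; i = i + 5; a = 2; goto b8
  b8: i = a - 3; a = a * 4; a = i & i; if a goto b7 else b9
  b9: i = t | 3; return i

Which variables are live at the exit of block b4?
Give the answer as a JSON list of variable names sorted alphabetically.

Per-block:
  b0: def={a,e,q,v} ue=∅
  b1: def={e} ue={a}
  b2: def={i,t} ue=∅
  b3: def={e} ue={v}
  b4: def={a,e} ue={a,e}
  b5: def={e,i} ue={a}
  b6: def={q} ue=∅
  b7: def={a,i} ue={i}
  b8: def={a,i} ue={a}
  b9: def={i} ue={t}

Live sets:
  b0: in=∅ out={a,e,v}
  b1: in={a,v} out={a,v}
  b2: in={a,e} out={a,e,i,t}
  b3: in={a,v} out={a}
  b4: in={a,e,i,t} out={i,t}
  b5: in={a} out=∅
  b6: in={i,t} out={i,t}
  b7: in={i,t} out={a,t}
  b8: in={a,t} out={i,t}
  b9: in={t} out=∅

live-out(b4) = ["i", "t"]

Answer: ["i", "t"]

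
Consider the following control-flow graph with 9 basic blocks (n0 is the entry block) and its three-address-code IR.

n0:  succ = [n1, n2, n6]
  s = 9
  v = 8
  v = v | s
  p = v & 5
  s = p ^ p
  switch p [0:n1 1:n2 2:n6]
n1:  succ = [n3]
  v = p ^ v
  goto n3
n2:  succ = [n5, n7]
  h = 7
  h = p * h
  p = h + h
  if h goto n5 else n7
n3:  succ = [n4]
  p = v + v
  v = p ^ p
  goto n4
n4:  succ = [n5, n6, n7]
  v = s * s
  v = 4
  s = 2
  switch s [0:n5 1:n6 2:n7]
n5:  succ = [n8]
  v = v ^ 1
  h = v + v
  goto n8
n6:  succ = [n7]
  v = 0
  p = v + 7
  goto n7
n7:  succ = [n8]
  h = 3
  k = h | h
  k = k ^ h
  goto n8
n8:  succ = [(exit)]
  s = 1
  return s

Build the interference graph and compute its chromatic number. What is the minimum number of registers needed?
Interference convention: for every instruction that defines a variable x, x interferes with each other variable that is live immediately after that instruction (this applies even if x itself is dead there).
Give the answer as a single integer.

Answer: 3

Analysis:
Per-block:
  n0 def {p,s,v} use ∅
  n1 def {v} use {p,v}
  n2 def {h,p} use {p}
  n3 def {p,v} use {v}
  n4 def {s,v} use {s}
  n5 def {h,v} use {v}
  n6 def {p,v} use ∅
  n7 def {h,k} use ∅
  n8 def {s} use ∅

Backward fixpoint:
  n0 li=∅ lo={p,s,v}
  n1 li={p,s,v} lo={s,v}
  n2 li={p,v} lo={v}
  n3 li={s,v} lo={s}
  n4 li={s} lo={v}
  n5 li={v} lo=∅
  n6 li=∅ lo=∅
  n7 li=∅ lo=∅
  n8 li=∅ lo=∅

Conflict graph:
  h: {k,p,v}
  k: {h}
  p: {h,s,v}
  s: {p,v}
  v: {h,p,s}

Registers:
  lower bound: {h,p,v} mutually conflict ⇒ χ ≥ 3
  3-colouring: R0={h,s}  R1={k,p}  R2={v}
  χ = 3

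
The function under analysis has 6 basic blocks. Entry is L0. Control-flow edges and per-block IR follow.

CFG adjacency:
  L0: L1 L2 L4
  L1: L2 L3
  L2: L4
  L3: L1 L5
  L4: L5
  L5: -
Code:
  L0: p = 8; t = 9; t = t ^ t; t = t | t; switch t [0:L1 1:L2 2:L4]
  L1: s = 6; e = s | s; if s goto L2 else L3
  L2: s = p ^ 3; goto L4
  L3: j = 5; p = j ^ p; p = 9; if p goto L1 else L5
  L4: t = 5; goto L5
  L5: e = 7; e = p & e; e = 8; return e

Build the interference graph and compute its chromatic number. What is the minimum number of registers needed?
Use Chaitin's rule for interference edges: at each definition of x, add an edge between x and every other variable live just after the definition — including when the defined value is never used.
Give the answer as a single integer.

def/use:
  L0: {p,t} / ∅
  L1: {e,s} / ∅
  L2: {s} / {p}
  L3: {j,p} / {p}
  L4: {t} / ∅
  L5: {e} / {p}

Backward fixpoint:
  L0 li=∅ lo={p}
  L1 li={p} lo={p}
  L2 li={p} lo={p}
  L3 li={p} lo={p}
  L4 li={p} lo={p}
  L5 li={p} lo=∅

Interference:
  e: {p,s}
  j: {p}
  p: {e,j,s,t}
  s: {e,p}
  t: {p}

Chromatic number:
  clique {e,p,s} ⇒ need ≥ 3
  assign e→c1 j→c1 p→c0 s→c2 t→c1 — no edge inside a register ⇒ χ ≤ 3
  χ = 3

Answer: 3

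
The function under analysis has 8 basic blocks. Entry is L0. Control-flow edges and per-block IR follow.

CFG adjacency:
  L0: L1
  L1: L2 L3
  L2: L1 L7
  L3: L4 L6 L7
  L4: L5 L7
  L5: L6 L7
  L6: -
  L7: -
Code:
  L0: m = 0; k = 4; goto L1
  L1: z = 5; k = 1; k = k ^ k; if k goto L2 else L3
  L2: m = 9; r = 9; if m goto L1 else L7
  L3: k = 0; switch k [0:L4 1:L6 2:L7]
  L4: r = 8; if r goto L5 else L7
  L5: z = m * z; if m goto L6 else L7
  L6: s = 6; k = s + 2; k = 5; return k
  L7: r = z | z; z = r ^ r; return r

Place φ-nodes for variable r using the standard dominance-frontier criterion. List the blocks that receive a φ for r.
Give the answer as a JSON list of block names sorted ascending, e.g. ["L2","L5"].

idom tree: L1←L0 L2←L1 L3←L1 L4←L3 L5←L4 L6←L3 L7←L1
Join-block Dom:
  L1: preds {L0,L2}: {L0} ∩ {L0,L1,L2} = {L0}; idom=L0
  L6: preds {L3,L5}: {L0,L1,L3} ∩ {L0,L1,L3,L4,L5} = {L0,L1,L3}; idom=L3
  L7: preds {L2,L3,L4,L5}: {L0,L1,L2} ∩ {L0,L1,L3} ∩ {L0,L1,L3,L4} ∩ {L0,L1,L3,L4,L5} = {L0,L1}; idom=L1

Frontier:
  L1←L0: walk · to L0
  L1←L2: walk L2→L1 to L0
  L6←L3: walk · to L3
  L6←L5: walk L5→L4 to L3
  L7←L2: walk L2 to L1
  L7←L3: walk L3 to L1
  L7←L4: walk L4→L3 to L1
  L7←L5: walk L5→L4→L3 to L1
  L0: DF=∅
  L1: DF={L1}
  L2: DF={L1,L7}
  L3: DF={L7}
  L4: DF={L6,L7}
  L5: DF={L6,L7}
  L6: DF=∅
  L7: DF=∅

φ for r: defs {L2,L4,L7}
  DF⁺ = {L1,L6,L7}

Answer: ["L1", "L6", "L7"]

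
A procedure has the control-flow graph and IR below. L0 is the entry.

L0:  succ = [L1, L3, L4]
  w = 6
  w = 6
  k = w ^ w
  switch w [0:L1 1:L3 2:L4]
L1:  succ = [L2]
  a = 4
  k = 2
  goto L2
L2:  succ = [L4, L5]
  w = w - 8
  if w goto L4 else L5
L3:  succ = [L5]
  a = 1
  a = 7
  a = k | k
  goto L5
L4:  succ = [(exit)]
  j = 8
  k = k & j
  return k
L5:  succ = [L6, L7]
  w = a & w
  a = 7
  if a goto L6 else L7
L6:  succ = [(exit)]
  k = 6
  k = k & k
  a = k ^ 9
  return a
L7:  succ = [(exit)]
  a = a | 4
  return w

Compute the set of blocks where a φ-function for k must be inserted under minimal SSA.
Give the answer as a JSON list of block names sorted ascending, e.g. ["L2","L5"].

idom tree: L1←L0 L2←L1 L3←L0 L4←L0 L5←L0 L6←L5 L7←L5
Dom at joins:
  L4: preds {L0,L2}: {L0} ∩ {L0,L1,L2} = {L0}; idom=L0
  L5: preds {L2,L3}: {L0,L1,L2} ∩ {L0,L3} = {L0}; idom=L0

DF walk-up:
  join L4 pred L0: · stop@L0
  join L4 pred L2: L2→L1 stop@L0
  join L5 pred L2: L2→L1 stop@L0
  join L5 pred L3: L3 stop@L0
  DF(L0)=∅
  DF(L1)={L4,L5}
  DF(L2)={L4,L5}
  DF(L3)={L5}
  DF(L4)=∅
  DF(L5)=∅
  DF(L6)=∅
  DF(L7)=∅

φ for k: defs {L0,L1,L4,L6}
  DF⁺ = {L4,L5}

Answer: ["L4", "L5"]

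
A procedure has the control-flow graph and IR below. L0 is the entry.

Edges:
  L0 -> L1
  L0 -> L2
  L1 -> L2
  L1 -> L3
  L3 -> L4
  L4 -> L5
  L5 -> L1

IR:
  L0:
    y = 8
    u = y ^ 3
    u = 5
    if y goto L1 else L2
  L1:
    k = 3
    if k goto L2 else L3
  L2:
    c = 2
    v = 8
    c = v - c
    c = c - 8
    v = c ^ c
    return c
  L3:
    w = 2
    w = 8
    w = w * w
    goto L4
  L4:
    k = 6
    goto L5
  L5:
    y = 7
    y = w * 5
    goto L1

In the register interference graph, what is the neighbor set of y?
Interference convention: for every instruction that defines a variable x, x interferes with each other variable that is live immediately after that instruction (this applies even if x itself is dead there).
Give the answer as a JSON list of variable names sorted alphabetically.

Per-block:
  L0: def={u,y} ue=∅
  L1: def={k} ue=∅
  L2: def={c,v} ue=∅
  L3: def={w} ue=∅
  L4: def={k} ue=∅
  L5: def={y} ue={w}

Backward fixpoint:
  live L0: ∅→∅
  live L1: ∅→∅
  live L2: ∅→∅
  live L3: ∅→{w}
  live L4: {w}→{w}
  live L5: {w}→∅

Interference:
  c: {v}
  k: {w}
  u: {y}
  v: {c}
  w: {k,y}
  y: {u,w}

N(y) = ["u", "w"]

Answer: ["u", "w"]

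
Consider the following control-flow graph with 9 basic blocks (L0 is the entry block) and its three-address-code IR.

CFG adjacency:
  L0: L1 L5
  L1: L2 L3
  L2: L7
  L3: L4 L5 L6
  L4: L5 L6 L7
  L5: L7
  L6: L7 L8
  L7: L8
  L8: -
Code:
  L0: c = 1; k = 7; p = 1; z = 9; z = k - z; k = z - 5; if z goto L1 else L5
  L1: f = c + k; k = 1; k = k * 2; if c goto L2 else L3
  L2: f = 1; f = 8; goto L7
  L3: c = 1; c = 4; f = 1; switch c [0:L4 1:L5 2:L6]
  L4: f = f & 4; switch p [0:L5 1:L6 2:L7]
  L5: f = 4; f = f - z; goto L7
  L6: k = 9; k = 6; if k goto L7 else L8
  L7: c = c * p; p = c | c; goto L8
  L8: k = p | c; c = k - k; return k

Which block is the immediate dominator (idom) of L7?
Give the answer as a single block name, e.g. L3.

Answer: L0

Analysis:
idom tree: L1←L0 L2←L1 L3←L1 L4←L3 L5←L0 L6←L3 L7←L0 L8←L0
Dom at joins:
  L5: preds {L0,L3,L4}: {L0} ∩ {L0,L1,L3} ∩ {L0,L1,L3,L4} = {L0}; idom=L0
  L6: preds {L3,L4}: {L0,L1,L3} ∩ {L0,L1,L3,L4} = {L0,L1,L3}; idom=L3
  L7: preds {L2,L4,L5,L6}: {L0,L1,L2} ∩ {L0,L1,L3,L4} ∩ {L0,L5} ∩ {L0,L1,L3,L6} = {L0}; idom=L0
  L8: preds {L6,L7}: {L0,L1,L3,L6} ∩ {L0,L7} = {L0}; idom=L0

idom(L7) = L0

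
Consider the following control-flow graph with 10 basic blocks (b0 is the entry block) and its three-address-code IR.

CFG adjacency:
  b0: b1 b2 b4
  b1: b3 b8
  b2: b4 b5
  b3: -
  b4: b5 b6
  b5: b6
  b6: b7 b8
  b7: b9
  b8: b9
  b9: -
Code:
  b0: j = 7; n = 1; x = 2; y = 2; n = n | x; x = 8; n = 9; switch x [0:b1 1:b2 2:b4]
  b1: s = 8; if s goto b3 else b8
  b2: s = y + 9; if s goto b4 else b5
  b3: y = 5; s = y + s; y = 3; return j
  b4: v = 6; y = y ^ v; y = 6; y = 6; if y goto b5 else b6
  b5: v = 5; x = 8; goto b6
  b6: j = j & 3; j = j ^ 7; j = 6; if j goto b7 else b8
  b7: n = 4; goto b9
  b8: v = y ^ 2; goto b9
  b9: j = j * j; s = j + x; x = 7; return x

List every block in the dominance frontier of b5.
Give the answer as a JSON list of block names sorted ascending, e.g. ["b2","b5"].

idom tree: b1←b0 b2←b0 b3←b1 b4←b0 b5←b0 b6←b0 b7←b6 b8←b0 b9←b0
Dom at joins:
  b4: preds {b0,b2}: {b0} ∩ {b0,b2} = {b0}; idom=b0
  b5: preds {b2,b4}: {b0,b2} ∩ {b0,b4} = {b0}; idom=b0
  b6: preds {b4,b5}: {b0,b4} ∩ {b0,b5} = {b0}; idom=b0
  b8: preds {b1,b6}: {b0,b1} ∩ {b0,b6} = {b0}; idom=b0
  b9: preds {b7,b8}: {b0,b6,b7} ∩ {b0,b8} = {b0}; idom=b0

DF derivation:
  join b4 pred b0: · stop@b0
  join b4 pred b2: b2 stop@b0
  join b5 pred b2: b2 stop@b0
  join b5 pred b4: b4 stop@b0
  join b6 pred b4: b4 stop@b0
  join b6 pred b5: b5 stop@b0
  join b8 pred b1: b1 stop@b0
  join b8 pred b6: b6 stop@b0
  join b9 pred b7: b7→b6 stop@b0
  join b9 pred b8: b8 stop@b0
  b0 → ∅
  b1 → {b8}
  b2 → {b4,b5}
  b3 → ∅
  b4 → {b5,b6}
  b5 → {b6}
  b6 → {b8,b9}
  b7 → {b9}
  b8 → {b9}
  b9 → ∅

DF(b5) = ["b6"]

Answer: ["b6"]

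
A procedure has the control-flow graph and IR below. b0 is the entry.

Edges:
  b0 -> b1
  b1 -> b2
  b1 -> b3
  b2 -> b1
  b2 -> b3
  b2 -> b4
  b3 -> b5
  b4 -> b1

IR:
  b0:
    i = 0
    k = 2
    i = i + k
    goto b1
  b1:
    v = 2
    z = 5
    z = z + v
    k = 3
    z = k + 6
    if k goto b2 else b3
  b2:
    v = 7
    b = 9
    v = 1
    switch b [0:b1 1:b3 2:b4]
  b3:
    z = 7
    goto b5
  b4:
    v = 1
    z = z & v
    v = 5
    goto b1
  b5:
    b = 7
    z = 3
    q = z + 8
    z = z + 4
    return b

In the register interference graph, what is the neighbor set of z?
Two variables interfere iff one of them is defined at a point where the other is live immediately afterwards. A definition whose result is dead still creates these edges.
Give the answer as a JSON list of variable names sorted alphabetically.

Answer: ["b", "k", "q", "v"]

Analysis:
def/use:
  b0: def={i,k} ue=∅
  b1: def={k,v,z} ue=∅
  b2: def={b,v} ue=∅
  b3: def={z} ue=∅
  b4: def={v,z} ue={z}
  b5: def={b,q,z} ue=∅

Live sets:
  live b0: ∅→∅
  live b1: ∅→{z}
  live b2: {z}→{z}
  live b3: ∅→∅
  live b4: {z}→∅
  live b5: ∅→∅

Interfere edges:
  b↔{q,v,z}
  i↔{k}
  k↔{i,z}
  q↔{b,z}
  v↔{b,z}
  z↔{b,k,q,v}

N(z) = ["b", "k", "q", "v"]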